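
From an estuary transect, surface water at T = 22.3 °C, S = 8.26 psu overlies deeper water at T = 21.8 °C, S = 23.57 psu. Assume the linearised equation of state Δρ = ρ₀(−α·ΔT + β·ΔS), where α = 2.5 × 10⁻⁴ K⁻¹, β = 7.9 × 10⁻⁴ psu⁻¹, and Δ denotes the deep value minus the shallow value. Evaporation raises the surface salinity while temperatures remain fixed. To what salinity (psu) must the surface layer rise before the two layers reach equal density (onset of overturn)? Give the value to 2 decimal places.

23.73 psu

Neutral buoyancy requires −α(T_deep − T_surf) + β(S_deep − S_surf′) = 0.
S_surf′ = S_deep − (α/β)·ΔT = 23.57 − (2.5 × 10⁻⁴/7.9 × 10⁻⁴)·(-0.5) = 23.7282 psu.
Increase required: 23.7282 − 8.26 = 15.4682 psu.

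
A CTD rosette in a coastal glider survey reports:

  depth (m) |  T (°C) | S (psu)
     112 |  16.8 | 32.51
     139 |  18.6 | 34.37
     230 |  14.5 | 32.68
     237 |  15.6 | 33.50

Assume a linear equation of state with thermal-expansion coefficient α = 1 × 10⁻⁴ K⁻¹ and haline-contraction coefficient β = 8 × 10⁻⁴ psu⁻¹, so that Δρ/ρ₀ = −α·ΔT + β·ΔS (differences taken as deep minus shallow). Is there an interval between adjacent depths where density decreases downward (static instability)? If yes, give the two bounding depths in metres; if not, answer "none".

139–230 m

Evaluate Δρ/ρ₀ = −αΔT + βΔS across each adjacent pair:
  112–139 m: −αΔT+βΔS = −(1 × 10⁻⁴)(+1.8)+(8 × 10⁻⁴)(+1.86) = 1.3 × 10⁻³ → stable
  139–230 m: −αΔT+βΔS = −(1 × 10⁻⁴)(-4.1)+(8 × 10⁻⁴)(-1.69) = -9.4 × 10⁻⁴ → UNSTABLE
  230–237 m: −αΔT+βΔS = −(1 × 10⁻⁴)(+1.1)+(8 × 10⁻⁴)(+0.82) = 5.5 × 10⁻⁴ → stable
The 139–230 m interval has Δρ < 0: lighter water underlies denser water.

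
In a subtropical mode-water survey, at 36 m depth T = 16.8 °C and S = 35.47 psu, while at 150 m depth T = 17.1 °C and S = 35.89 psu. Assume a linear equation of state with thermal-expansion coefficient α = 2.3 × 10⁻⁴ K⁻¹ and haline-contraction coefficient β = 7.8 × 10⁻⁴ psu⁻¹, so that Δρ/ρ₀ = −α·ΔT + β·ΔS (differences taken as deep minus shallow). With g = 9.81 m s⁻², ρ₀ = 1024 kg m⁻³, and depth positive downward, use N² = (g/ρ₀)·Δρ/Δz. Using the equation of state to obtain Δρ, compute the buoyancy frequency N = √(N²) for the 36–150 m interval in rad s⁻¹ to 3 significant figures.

ΔT = +0.3 K, ΔS = +0.42 psu (deep − shallow).
Δρ/ρ₀ = −αΔT + βΔS = -6.90 × 10⁻⁵ + 3.276 × 10⁻⁴ = 2.586 × 10⁻⁴, so Δρ ≈ 0.2648 kg m⁻³.
N² = (g/ρ₀)·Δρ/Δz = g·(Δρ/ρ₀)/Δz = 9.81 × 2.586 × 10⁻⁴ / 114 = 2.2253 × 10⁻⁵ s⁻².
N = √(2.2253 × 10⁻⁵) = 4.7173 × 10⁻³ rad s⁻¹ ≈ 4.72 × 10⁻³ rad s⁻¹.

4.72 × 10⁻³ rad s⁻¹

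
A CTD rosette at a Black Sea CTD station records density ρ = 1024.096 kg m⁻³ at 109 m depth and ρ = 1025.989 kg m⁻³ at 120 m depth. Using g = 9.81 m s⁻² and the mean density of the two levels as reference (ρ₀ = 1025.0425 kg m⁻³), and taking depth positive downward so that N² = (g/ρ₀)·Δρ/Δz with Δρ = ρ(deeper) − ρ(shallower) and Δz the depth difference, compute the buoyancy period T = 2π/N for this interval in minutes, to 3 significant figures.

2.58 min

Δρ = 1025.989 − 1024.096 = 1.893 kg m⁻³ over Δz = 120 − 109 = 11 m.
N² = (9.81/1025.0425) × (1.893/11) = 1.6470 × 10⁻³ s⁻².
N = √(1.6470 × 10⁻³) = 0.040583 rad s⁻¹, so T = 2π/N = 154.82 s = 2.5803 min ≈ 2.58 min.
A positive N² confirms static stability across the interval.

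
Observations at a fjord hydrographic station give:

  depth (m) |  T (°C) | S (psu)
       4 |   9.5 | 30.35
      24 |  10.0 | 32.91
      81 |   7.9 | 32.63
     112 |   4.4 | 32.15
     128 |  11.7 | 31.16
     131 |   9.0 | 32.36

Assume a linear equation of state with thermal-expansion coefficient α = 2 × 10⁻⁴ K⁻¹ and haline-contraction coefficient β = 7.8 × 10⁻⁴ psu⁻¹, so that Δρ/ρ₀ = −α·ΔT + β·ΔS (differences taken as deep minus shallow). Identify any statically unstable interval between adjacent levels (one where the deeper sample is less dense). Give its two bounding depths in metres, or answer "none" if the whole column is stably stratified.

112–128 m

Evaluate Δρ/ρ₀ = −αΔT + βΔS across each adjacent pair:
  4–24 m: −αΔT+βΔS = −(2 × 10⁻⁴)(+0.5)+(7.8 × 10⁻⁴)(+2.56) = 1.9 × 10⁻³ → stable
  24–81 m: −αΔT+βΔS = −(2 × 10⁻⁴)(-2.1)+(7.8 × 10⁻⁴)(-0.28) = 2.0 × 10⁻⁴ → stable
  81–112 m: −αΔT+βΔS = −(2 × 10⁻⁴)(-3.5)+(7.8 × 10⁻⁴)(-0.48) = 3.3 × 10⁻⁴ → stable
  112–128 m: −αΔT+βΔS = −(2 × 10⁻⁴)(+7.3)+(7.8 × 10⁻⁴)(-0.99) = -2.2 × 10⁻³ → UNSTABLE
  128–131 m: −αΔT+βΔS = −(2 × 10⁻⁴)(-2.7)+(7.8 × 10⁻⁴)(+1.20) = 1.5 × 10⁻³ → stable
The 112–128 m interval has Δρ < 0: lighter water underlies denser water.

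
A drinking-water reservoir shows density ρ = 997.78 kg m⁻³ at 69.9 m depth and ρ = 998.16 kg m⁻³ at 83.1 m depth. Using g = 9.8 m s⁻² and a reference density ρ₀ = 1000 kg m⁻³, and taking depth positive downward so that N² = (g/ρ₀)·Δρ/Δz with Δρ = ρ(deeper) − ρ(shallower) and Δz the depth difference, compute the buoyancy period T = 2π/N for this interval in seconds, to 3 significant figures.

Δρ = 998.16 − 997.78 = 0.38 kg m⁻³ over Δz = 83.1 − 69.9 = 13.2 m.
N² = (9.8/1000) × (0.38/13.2) = 2.8212 × 10⁻⁴ s⁻².
N = √(2.8212 × 10⁻⁴) = 0.016796 rad s⁻¹, so T = 2π/N = 374.09 s ≈ 374 s.

374 s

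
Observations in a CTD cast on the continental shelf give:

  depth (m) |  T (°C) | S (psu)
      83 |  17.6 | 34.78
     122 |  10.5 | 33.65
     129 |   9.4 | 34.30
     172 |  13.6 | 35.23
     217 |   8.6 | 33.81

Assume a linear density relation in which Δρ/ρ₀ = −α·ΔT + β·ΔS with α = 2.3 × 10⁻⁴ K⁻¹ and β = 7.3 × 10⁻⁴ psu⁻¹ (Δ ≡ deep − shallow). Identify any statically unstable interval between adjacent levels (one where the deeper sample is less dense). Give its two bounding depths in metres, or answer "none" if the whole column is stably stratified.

129–172 m

Evaluate Δρ/ρ₀ = −αΔT + βΔS across each adjacent pair:
  83–122 m: −αΔT+βΔS = −(2.3 × 10⁻⁴)(-7.1)+(7.3 × 10⁻⁴)(-1.13) = 8.1 × 10⁻⁴ → stable
  122–129 m: −αΔT+βΔS = −(2.3 × 10⁻⁴)(-1.1)+(7.3 × 10⁻⁴)(+0.65) = 7.3 × 10⁻⁴ → stable
  129–172 m: −αΔT+βΔS = −(2.3 × 10⁻⁴)(+4.2)+(7.3 × 10⁻⁴)(+0.93) = -2.9 × 10⁻⁴ → UNSTABLE
  172–217 m: −αΔT+βΔS = −(2.3 × 10⁻⁴)(-5.0)+(7.3 × 10⁻⁴)(-1.42) = 1.1 × 10⁻⁴ → stable
The 129–172 m interval has Δρ < 0: lighter water underlies denser water.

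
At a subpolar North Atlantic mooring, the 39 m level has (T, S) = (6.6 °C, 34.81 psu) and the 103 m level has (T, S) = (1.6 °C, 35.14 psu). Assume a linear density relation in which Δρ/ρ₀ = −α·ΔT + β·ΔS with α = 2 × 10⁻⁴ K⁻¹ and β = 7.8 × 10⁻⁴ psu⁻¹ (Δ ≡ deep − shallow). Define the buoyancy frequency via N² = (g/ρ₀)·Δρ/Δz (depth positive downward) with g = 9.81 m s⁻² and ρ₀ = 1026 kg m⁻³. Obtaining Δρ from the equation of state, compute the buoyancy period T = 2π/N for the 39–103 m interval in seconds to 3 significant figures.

453 s

ΔT = -5.0 K, ΔS = +0.33 psu (deep − shallow).
Δρ/ρ₀ = −αΔT + βΔS = 1.00 × 10⁻³ + 2.574 × 10⁻⁴ = 1.2574 × 10⁻³, so Δρ ≈ 1.290 kg m⁻³.
N² = (g/ρ₀)·Δρ/Δz = g·(Δρ/ρ₀)/Δz = 9.81 × 1.2574 × 10⁻³ / 64 = 1.9274 × 10⁻⁴ s⁻².
N = √(1.9274 × 10⁻⁴) = 0.013883 rad s⁻¹ → T = 2π/N = 452.58 s ≈ 453 s.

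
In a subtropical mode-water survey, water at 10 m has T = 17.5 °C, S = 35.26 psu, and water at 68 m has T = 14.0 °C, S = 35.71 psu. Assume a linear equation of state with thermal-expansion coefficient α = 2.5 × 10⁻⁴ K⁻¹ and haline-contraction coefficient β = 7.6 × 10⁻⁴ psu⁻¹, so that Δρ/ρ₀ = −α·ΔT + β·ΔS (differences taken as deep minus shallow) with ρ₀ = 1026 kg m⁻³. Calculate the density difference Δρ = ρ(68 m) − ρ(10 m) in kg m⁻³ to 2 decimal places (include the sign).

ΔT = -3.5 K, ΔS = +0.45 psu (deep − shallow).
Δρ/ρ₀ = −(2.5 × 10⁻⁴)(-3.5) + (7.6 × 10⁻⁴)(+0.45) = 1.217 × 10⁻³.
Δρ = 1026 × (1.217 × 10⁻³) = +1.25 kg m⁻³.
Positive Δρ: denser below, stable.

+1.25 kg m⁻³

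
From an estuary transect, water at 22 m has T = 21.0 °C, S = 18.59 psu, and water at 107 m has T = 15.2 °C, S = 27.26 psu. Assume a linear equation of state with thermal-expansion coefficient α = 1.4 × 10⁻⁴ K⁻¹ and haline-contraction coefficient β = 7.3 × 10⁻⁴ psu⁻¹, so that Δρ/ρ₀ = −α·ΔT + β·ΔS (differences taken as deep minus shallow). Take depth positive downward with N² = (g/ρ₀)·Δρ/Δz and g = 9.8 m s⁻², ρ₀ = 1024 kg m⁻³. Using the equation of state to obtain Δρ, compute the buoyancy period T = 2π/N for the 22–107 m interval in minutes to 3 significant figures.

3.65 min

ΔT = -5.8 K, ΔS = +8.67 psu (deep − shallow).
Δρ/ρ₀ = −αΔT + βΔS = 8.12 × 10⁻⁴ + 6.3291 × 10⁻³ = 7.1411 × 10⁻³, so Δρ ≈ 7.312 kg m⁻³.
N² = (g/ρ₀)·Δρ/Δz = g·(Δρ/ρ₀)/Δz = 9.8 × 7.1411 × 10⁻³ / 85 = 8.2333 × 10⁻⁴ s⁻².
N = √(8.2333 × 10⁻⁴) = 0.028694 rad s⁻¹ → T = 2π/N = 218.97 s = 3.6495 min ≈ 3.65 min.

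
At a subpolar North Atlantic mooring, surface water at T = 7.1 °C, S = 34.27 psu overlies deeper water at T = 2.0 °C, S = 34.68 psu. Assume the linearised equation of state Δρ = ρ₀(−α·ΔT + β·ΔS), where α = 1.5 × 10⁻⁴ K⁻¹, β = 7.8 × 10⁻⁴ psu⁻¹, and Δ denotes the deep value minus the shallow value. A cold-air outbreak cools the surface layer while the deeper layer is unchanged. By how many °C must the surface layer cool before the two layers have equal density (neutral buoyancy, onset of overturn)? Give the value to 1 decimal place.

7.2 °C

Neutral buoyancy requires Δρ = 0, i.e. −α(T_deep − T_surf′) + β(S_deep − S_surf) = 0.
T_surf′ = T_deep − (β/α)·ΔS = 2.0 − (7.8 × 10⁻⁴/1.5 × 10⁻⁴)·(+0.41) = -0.132 °C.
Cooling required: 7.1 − (-0.132) = 7.232 °C.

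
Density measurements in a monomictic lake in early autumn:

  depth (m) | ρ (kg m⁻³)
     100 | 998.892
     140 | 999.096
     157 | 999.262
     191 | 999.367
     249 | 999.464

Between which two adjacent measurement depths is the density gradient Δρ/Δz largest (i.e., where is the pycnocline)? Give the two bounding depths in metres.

140–157 m

Compute the density gradient over each adjacent pair:
  100–140 m: Δρ/Δz = 0.204/40 = 5.1 × 10⁻³ kg m⁻⁴
  140–157 m: Δρ/Δz = 0.166/17 = 9.8 × 10⁻³ kg m⁻⁴
  157–191 m: Δρ/Δz = 0.105/34 = 3.1 × 10⁻³ kg m⁻⁴
  191–249 m: Δρ/Δz = 0.097/58 = 1.7 × 10⁻³ kg m⁻⁴
The largest gradient is in the 140–157 m interval — the pycnocline.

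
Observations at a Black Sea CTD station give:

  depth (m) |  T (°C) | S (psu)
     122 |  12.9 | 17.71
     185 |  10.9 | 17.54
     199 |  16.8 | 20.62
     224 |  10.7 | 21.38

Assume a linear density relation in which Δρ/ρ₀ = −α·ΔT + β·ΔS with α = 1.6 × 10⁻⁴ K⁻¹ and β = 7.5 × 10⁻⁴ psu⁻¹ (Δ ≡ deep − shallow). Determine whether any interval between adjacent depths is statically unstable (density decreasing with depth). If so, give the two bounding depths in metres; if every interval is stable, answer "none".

none

Evaluate Δρ/ρ₀ = −αΔT + βΔS across each adjacent pair:
  122–185 m: −αΔT+βΔS = −(1.6 × 10⁻⁴)(-2.0)+(7.5 × 10⁻⁴)(-0.17) = 1.9 × 10⁻⁴ → stable
  185–199 m: −αΔT+βΔS = −(1.6 × 10⁻⁴)(+5.9)+(7.5 × 10⁻⁴)(+3.08) = 1.4 × 10⁻³ → stable
  199–224 m: −αΔT+βΔS = −(1.6 × 10⁻⁴)(-6.1)+(7.5 × 10⁻⁴)(+0.76) = 1.5 × 10⁻³ → stable
Every interval has Δρ > 0: the column is stably stratified throughout.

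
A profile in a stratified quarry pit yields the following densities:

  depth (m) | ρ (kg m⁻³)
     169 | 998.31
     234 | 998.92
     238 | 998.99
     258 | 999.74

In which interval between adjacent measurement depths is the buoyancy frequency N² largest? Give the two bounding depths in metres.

238–258 m

Compute the density gradient over each adjacent pair:
  169–234 m: Δρ/Δz = 0.61/65 = 9.4 × 10⁻³ kg m⁻⁴
  234–238 m: Δρ/Δz = 0.07/4 = 0.018 kg m⁻⁴
  238–258 m: Δρ/Δz = 0.75/20 = 0.037 kg m⁻⁴
The largest gradient is in the 238–258 m interval — the pycnocline.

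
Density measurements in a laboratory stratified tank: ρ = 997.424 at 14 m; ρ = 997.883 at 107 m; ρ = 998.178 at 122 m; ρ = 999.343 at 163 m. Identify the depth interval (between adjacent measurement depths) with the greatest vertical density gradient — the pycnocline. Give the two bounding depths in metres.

122–163 m

Compute the density gradient over each adjacent pair:
  14–107 m: Δρ/Δz = 0.459/93 = 4.9 × 10⁻³ kg m⁻⁴
  107–122 m: Δρ/Δz = 0.295/15 = 0.020 kg m⁻⁴
  122–163 m: Δρ/Δz = 1.165/41 = 0.028 kg m⁻⁴
The largest gradient is in the 122–163 m interval — the pycnocline.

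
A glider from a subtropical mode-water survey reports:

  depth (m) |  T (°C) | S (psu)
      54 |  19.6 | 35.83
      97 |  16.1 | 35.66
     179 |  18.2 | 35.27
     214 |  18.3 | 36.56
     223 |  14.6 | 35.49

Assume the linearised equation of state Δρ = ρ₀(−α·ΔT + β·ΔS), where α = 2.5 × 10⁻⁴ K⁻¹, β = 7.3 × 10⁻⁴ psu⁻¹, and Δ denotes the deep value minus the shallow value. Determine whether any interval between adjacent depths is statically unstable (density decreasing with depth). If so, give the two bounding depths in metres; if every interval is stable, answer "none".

97–179 m

Evaluate Δρ/ρ₀ = −αΔT + βΔS across each adjacent pair:
  54–97 m: −αΔT+βΔS = −(2.5 × 10⁻⁴)(-3.5)+(7.3 × 10⁻⁴)(-0.17) = 7.5 × 10⁻⁴ → stable
  97–179 m: −αΔT+βΔS = −(2.5 × 10⁻⁴)(+2.1)+(7.3 × 10⁻⁴)(-0.39) = -8.1 × 10⁻⁴ → UNSTABLE
  179–214 m: −αΔT+βΔS = −(2.5 × 10⁻⁴)(+0.1)+(7.3 × 10⁻⁴)(+1.29) = 9.2 × 10⁻⁴ → stable
  214–223 m: −αΔT+βΔS = −(2.5 × 10⁻⁴)(-3.7)+(7.3 × 10⁻⁴)(-1.07) = 1.4 × 10⁻⁴ → stable
The 97–179 m interval has Δρ < 0: lighter water underlies denser water.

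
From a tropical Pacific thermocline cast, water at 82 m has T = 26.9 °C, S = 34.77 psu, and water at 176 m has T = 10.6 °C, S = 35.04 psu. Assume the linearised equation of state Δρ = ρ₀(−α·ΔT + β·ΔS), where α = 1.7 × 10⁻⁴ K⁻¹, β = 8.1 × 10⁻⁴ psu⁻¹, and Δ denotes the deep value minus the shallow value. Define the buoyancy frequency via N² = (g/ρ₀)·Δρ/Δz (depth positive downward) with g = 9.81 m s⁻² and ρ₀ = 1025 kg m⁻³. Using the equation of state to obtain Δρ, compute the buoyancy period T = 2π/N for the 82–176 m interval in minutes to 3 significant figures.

ΔT = -16.3 K, ΔS = +0.27 psu (deep − shallow).
Δρ/ρ₀ = −αΔT + βΔS = 2.771 × 10⁻³ + 2.187 × 10⁻⁴ = 2.9897 × 10⁻³, so Δρ ≈ 3.064 kg m⁻³.
N² = (g/ρ₀)·Δρ/Δz = g·(Δρ/ρ₀)/Δz = 9.81 × 2.9897 × 10⁻³ / 94 = 3.1201 × 10⁻⁴ s⁻².
N = √(3.1201 × 10⁻⁴) = 0.017664 rad s⁻¹ → T = 2π/N = 355.71 s = 5.9285 min ≈ 5.93 min.

5.93 min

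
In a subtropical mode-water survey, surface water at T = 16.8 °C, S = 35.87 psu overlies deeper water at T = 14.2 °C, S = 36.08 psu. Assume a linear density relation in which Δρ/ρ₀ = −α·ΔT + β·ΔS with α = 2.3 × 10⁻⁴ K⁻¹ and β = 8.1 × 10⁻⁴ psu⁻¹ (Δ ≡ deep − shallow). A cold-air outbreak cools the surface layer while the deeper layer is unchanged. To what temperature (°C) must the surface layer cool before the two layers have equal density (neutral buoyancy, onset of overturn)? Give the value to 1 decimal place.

13.5 °C

Neutral buoyancy requires Δρ = 0, i.e. −α(T_deep − T_surf′) + β(S_deep − S_surf) = 0.
T_surf′ = T_deep − (β/α)·ΔS = 14.2 − (8.1 × 10⁻⁴/2.3 × 10⁻⁴)·(+0.21) = 13.460 °C.
Cooling required: 16.8 − (13.460) = 3.340 °C.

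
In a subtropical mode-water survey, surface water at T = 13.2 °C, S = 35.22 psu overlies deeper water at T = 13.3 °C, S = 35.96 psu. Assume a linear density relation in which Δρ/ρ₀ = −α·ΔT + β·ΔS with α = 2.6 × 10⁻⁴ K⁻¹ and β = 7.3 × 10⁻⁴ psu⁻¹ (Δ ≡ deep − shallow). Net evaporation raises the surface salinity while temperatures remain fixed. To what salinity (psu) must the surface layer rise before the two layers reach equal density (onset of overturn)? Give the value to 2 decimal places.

35.92 psu

Neutral buoyancy requires −α(T_deep − T_surf) + β(S_deep − S_surf′) = 0.
S_surf′ = S_deep − (α/β)·ΔT = 35.96 − (2.6 × 10⁻⁴/7.3 × 10⁻⁴)·(+0.1) = 35.9244 psu.
Increase required: 35.9244 − 35.22 = 0.7044 psu.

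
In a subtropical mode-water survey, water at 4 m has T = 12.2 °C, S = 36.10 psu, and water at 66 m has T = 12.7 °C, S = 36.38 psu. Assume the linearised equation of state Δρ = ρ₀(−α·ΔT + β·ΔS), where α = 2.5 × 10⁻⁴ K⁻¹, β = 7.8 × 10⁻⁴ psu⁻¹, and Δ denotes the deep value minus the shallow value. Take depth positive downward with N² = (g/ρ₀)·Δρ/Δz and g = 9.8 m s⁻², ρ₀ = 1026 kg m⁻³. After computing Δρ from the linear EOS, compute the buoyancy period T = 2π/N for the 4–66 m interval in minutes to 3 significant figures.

ΔT = +0.5 K, ΔS = +0.28 psu (deep − shallow).
Δρ/ρ₀ = −αΔT + βΔS = -1.25 × 10⁻⁴ + 2.184 × 10⁻⁴ = 9.34 × 10⁻⁵, so Δρ ≈ 0.09583 kg m⁻³.
N² = (g/ρ₀)·Δρ/Δz = g·(Δρ/ρ₀)/Δz = 9.8 × 9.34 × 10⁻⁵ / 62 = 1.4763 × 10⁻⁵ s⁻².
N = √(1.4763 × 10⁻⁵) = 3.8423 × 10⁻³ rad s⁻¹ → T = 2π/N = 1.6353 × 10³ s = 27.255 min ≈ 27.3 min.

27.3 min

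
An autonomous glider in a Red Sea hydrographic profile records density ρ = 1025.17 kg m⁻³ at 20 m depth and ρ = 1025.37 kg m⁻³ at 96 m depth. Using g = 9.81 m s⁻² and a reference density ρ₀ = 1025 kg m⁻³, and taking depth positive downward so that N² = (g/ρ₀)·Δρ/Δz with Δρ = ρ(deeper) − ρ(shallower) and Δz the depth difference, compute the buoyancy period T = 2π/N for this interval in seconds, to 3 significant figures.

Δρ = 1025.37 − 1025.17 = 0.20 kg m⁻³ over Δz = 96 − 20 = 76 m.
N² = (9.81/1025) × (0.20/76) = 2.5186 × 10⁻⁵ s⁻².
N = √(2.5186 × 10⁻⁵) = 5.0186 × 10⁻³ rad s⁻¹, so T = 2π/N = 1.2520 × 10³ s ≈ 1.25 × 10³ s.

1.25 × 10³ s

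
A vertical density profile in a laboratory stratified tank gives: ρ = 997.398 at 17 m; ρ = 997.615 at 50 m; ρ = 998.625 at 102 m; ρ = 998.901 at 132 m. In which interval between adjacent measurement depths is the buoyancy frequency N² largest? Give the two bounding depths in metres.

Compute the density gradient over each adjacent pair:
  17–50 m: Δρ/Δz = 0.217/33 = 6.6 × 10⁻³ kg m⁻⁴
  50–102 m: Δρ/Δz = 1.010/52 = 0.019 kg m⁻⁴
  102–132 m: Δρ/Δz = 0.276/30 = 9.2 × 10⁻³ kg m⁻⁴
The largest gradient is in the 50–102 m interval — the pycnocline.

50–102 m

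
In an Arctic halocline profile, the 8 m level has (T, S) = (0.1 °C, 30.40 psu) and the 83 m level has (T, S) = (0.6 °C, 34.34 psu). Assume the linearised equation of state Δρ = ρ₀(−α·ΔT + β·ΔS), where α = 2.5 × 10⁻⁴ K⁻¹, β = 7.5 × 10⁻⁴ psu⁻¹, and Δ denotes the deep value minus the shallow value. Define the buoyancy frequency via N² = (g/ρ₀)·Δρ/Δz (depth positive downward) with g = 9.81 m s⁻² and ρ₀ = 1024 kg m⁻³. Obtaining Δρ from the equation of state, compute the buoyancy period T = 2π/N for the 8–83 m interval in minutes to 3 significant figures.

ΔT = +0.5 K, ΔS = +3.94 psu (deep − shallow).
Δρ/ρ₀ = −αΔT + βΔS = -1.25 × 10⁻⁴ + 2.955 × 10⁻³ = 2.83 × 10⁻³, so Δρ ≈ 2.898 kg m⁻³.
N² = (g/ρ₀)·Δρ/Δz = g·(Δρ/ρ₀)/Δz = 9.81 × 2.83 × 10⁻³ / 75 = 3.7016 × 10⁻⁴ s⁻².
N = √(3.7016 × 10⁻⁴) = 0.019240 rad s⁻¹ → T = 2π/N = 326.57 s = 5.4428 min ≈ 5.44 min.

5.44 min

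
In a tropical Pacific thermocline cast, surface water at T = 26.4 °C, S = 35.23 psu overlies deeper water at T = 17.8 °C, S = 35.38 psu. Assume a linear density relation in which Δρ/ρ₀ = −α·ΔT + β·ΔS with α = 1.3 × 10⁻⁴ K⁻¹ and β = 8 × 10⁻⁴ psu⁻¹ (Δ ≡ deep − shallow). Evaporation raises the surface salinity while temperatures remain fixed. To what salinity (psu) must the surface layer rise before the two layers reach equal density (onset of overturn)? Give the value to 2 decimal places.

Neutral buoyancy requires −α(T_deep − T_surf) + β(S_deep − S_surf′) = 0.
S_surf′ = S_deep − (α/β)·ΔT = 35.38 − (1.3 × 10⁻⁴/8 × 10⁻⁴)·(-8.6) = 36.7775 psu.
Increase required: 36.7775 − 35.23 = 1.5475 psu.

36.78 psu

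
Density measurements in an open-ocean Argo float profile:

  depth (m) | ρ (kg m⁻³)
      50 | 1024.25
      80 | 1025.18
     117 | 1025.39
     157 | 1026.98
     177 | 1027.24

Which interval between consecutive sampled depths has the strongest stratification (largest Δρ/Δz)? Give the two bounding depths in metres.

117–157 m

Compute the density gradient over each adjacent pair:
  50–80 m: Δρ/Δz = 0.93/30 = 0.031 kg m⁻⁴
  80–117 m: Δρ/Δz = 0.21/37 = 5.7 × 10⁻³ kg m⁻⁴
  117–157 m: Δρ/Δz = 1.59/40 = 0.040 kg m⁻⁴
  157–177 m: Δρ/Δz = 0.26/20 = 0.013 kg m⁻⁴
The largest gradient is in the 117–157 m interval — the pycnocline.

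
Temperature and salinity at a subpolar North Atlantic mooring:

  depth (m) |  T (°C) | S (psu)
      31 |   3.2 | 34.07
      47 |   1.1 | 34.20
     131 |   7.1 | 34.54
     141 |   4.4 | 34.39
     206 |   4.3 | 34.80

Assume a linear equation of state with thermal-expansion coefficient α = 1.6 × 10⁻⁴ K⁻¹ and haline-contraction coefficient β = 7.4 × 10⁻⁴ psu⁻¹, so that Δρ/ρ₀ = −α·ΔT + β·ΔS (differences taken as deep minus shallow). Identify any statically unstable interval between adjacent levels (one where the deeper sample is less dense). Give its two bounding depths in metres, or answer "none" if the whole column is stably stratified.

47–131 m

Evaluate Δρ/ρ₀ = −αΔT + βΔS across each adjacent pair:
  31–47 m: −αΔT+βΔS = −(1.6 × 10⁻⁴)(-2.1)+(7.4 × 10⁻⁴)(+0.13) = 4.3 × 10⁻⁴ → stable
  47–131 m: −αΔT+βΔS = −(1.6 × 10⁻⁴)(+6.0)+(7.4 × 10⁻⁴)(+0.34) = -7.1 × 10⁻⁴ → UNSTABLE
  131–141 m: −αΔT+βΔS = −(1.6 × 10⁻⁴)(-2.7)+(7.4 × 10⁻⁴)(-0.15) = 3.2 × 10⁻⁴ → stable
  141–206 m: −αΔT+βΔS = −(1.6 × 10⁻⁴)(-0.1)+(7.4 × 10⁻⁴)(+0.41) = 3.2 × 10⁻⁴ → stable
The 47–131 m interval has Δρ < 0: lighter water underlies denser water.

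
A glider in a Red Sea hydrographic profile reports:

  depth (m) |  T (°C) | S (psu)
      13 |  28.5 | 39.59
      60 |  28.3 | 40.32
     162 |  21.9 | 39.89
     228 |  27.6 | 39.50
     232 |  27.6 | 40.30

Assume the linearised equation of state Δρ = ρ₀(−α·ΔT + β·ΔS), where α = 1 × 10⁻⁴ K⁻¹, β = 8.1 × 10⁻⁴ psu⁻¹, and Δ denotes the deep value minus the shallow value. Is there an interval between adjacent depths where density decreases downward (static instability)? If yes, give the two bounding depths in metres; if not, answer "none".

Evaluate Δρ/ρ₀ = −αΔT + βΔS across each adjacent pair:
  13–60 m: −αΔT+βΔS = −(1 × 10⁻⁴)(-0.2)+(8.1 × 10⁻⁴)(+0.73) = 6.1 × 10⁻⁴ → stable
  60–162 m: −αΔT+βΔS = −(1 × 10⁻⁴)(-6.4)+(8.1 × 10⁻⁴)(-0.43) = 2.9 × 10⁻⁴ → stable
  162–228 m: −αΔT+βΔS = −(1 × 10⁻⁴)(+5.7)+(8.1 × 10⁻⁴)(-0.39) = -8.9 × 10⁻⁴ → UNSTABLE
  228–232 m: −αΔT+βΔS = −(1 × 10⁻⁴)(+0.0)+(8.1 × 10⁻⁴)(+0.80) = 6.5 × 10⁻⁴ → stable
The 162–228 m interval has Δρ < 0: lighter water underlies denser water.

162–228 m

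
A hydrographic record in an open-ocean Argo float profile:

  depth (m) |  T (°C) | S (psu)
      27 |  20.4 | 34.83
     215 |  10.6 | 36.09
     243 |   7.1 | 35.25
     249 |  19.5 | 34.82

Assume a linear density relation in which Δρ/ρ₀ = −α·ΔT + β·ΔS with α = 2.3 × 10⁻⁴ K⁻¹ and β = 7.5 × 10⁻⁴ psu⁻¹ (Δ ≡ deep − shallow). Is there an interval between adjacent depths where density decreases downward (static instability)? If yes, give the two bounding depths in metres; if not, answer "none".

243–249 m

Evaluate Δρ/ρ₀ = −αΔT + βΔS across each adjacent pair:
  27–215 m: −αΔT+βΔS = −(2.3 × 10⁻⁴)(-9.8)+(7.5 × 10⁻⁴)(+1.26) = 3.2 × 10⁻³ → stable
  215–243 m: −αΔT+βΔS = −(2.3 × 10⁻⁴)(-3.5)+(7.5 × 10⁻⁴)(-0.84) = 1.8 × 10⁻⁴ → stable
  243–249 m: −αΔT+βΔS = −(2.3 × 10⁻⁴)(+12.4)+(7.5 × 10⁻⁴)(-0.43) = -3.2 × 10⁻³ → UNSTABLE
The 243–249 m interval has Δρ < 0: lighter water underlies denser water.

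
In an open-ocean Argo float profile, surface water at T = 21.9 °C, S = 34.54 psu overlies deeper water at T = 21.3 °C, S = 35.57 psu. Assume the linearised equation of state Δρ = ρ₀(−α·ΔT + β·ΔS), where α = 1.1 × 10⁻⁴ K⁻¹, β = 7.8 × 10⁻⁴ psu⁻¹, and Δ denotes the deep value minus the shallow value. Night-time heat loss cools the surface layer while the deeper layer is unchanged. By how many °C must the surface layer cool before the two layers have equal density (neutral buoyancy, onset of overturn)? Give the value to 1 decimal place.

Neutral buoyancy requires Δρ = 0, i.e. −α(T_deep − T_surf′) + β(S_deep − S_surf) = 0.
T_surf′ = T_deep − (β/α)·ΔS = 21.3 − (7.8 × 10⁻⁴/1.1 × 10⁻⁴)·(+1.03) = 13.996 °C.
Cooling required: 21.9 − (13.996) = 7.904 °C.

7.9 °C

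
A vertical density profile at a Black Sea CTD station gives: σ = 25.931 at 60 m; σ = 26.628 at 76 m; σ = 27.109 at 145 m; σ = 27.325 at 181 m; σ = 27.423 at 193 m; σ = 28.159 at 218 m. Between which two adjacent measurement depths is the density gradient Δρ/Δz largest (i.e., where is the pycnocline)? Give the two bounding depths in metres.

Compute the density gradient over each adjacent pair:
  60–76 m: Δρ/Δz = 0.697/16 = 0.044 kg m⁻⁴
  76–145 m: Δρ/Δz = 0.481/69 = 7.0 × 10⁻³ kg m⁻⁴
  145–181 m: Δρ/Δz = 0.216/36 = 6.0 × 10⁻³ kg m⁻⁴
  181–193 m: Δρ/Δz = 0.098/12 = 8.2 × 10⁻³ kg m⁻⁴
  193–218 m: Δρ/Δz = 0.736/25 = 0.029 kg m⁻⁴
The largest gradient is in the 60–76 m interval — the pycnocline.

60–76 m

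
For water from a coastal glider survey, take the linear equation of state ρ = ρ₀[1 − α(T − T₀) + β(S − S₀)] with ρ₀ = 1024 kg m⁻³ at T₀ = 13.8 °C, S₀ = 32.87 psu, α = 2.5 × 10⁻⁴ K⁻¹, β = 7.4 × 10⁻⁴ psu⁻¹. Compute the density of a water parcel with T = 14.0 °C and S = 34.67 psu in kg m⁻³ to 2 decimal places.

1025.31 kg m⁻³

T − T₀ = +0.2 K, S − S₀ = +1.80 psu.
Bracket = 1 − α·(+0.2) + β·(+1.80) = 1 + (1.282 × 10⁻³) = 1.0012820.
ρ = 1024 × 1.0012820 = 1025.31 kg m⁻³.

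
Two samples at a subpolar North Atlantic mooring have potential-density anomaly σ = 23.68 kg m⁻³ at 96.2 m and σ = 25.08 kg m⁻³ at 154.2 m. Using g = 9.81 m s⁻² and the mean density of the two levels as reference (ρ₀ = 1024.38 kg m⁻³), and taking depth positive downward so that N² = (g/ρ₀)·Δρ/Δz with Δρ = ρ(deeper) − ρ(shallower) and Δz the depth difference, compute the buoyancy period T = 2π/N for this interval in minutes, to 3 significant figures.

6.89 min

Δρ = 1025.08 − 1023.68 = 1.40 kg m⁻³ over Δz = 154.2 − 96.2 = 58 m.
N² = (9.81/1024.38) × (1.40/58) = 2.3116 × 10⁻⁴ s⁻².
N = √(2.3116 × 10⁻⁴) = 0.015204 rad s⁻¹, so T = 2π/N = 413.26 s = 6.8877 min ≈ 6.89 min.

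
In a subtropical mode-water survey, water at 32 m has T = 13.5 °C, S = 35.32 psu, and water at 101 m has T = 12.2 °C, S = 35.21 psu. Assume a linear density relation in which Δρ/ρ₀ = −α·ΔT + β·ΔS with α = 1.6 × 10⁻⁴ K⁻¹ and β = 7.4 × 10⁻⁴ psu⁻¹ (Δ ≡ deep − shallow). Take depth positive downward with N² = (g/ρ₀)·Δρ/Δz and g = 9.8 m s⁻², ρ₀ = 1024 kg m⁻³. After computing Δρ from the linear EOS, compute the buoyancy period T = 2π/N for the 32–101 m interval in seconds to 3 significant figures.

1.48 × 10³ s

ΔT = -1.3 K, ΔS = -0.11 psu (deep − shallow).
Δρ/ρ₀ = −αΔT + βΔS = 2.08 × 10⁻⁴ − 8.14 × 10⁻⁵ = 1.266 × 10⁻⁴, so Δρ ≈ 0.1296 kg m⁻³.
N² = (g/ρ₀)·Δρ/Δz = g·(Δρ/ρ₀)/Δz = 9.8 × 1.266 × 10⁻⁴ / 69 = 1.7981 × 10⁻⁵ s⁻².
N = √(1.7981 × 10⁻⁵) = 4.2404 × 10⁻³ rad s⁻¹ → T = 2π/N = 1.4817 × 10³ s ≈ 1.48 × 10³ s.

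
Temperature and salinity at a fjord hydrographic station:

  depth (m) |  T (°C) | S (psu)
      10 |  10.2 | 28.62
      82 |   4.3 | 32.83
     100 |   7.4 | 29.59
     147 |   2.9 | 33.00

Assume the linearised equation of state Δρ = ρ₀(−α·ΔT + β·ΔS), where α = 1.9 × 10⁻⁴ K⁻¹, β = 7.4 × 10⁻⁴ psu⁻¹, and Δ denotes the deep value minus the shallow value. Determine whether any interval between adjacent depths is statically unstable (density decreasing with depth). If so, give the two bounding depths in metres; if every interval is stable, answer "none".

Evaluate Δρ/ρ₀ = −αΔT + βΔS across each adjacent pair:
  10–82 m: −αΔT+βΔS = −(1.9 × 10⁻⁴)(-5.9)+(7.4 × 10⁻⁴)(+4.21) = 4.2 × 10⁻³ → stable
  82–100 m: −αΔT+βΔS = −(1.9 × 10⁻⁴)(+3.1)+(7.4 × 10⁻⁴)(-3.24) = -3.0 × 10⁻³ → UNSTABLE
  100–147 m: −αΔT+βΔS = −(1.9 × 10⁻⁴)(-4.5)+(7.4 × 10⁻⁴)(+3.41) = 3.4 × 10⁻³ → stable
The 82–100 m interval has Δρ < 0: lighter water underlies denser water.

82–100 m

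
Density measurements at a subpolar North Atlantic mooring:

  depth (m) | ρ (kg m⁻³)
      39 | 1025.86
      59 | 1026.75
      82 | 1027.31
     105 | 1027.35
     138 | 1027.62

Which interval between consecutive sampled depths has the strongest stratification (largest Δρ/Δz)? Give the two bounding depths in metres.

Compute the density gradient over each adjacent pair:
  39–59 m: Δρ/Δz = 0.89/20 = 0.044 kg m⁻⁴
  59–82 m: Δρ/Δz = 0.56/23 = 0.024 kg m⁻⁴
  82–105 m: Δρ/Δz = 0.04/23 = 1.7 × 10⁻³ kg m⁻⁴
  105–138 m: Δρ/Δz = 0.27/33 = 8.2 × 10⁻³ kg m⁻⁴
The largest gradient is in the 39–59 m interval — the pycnocline.

39–59 m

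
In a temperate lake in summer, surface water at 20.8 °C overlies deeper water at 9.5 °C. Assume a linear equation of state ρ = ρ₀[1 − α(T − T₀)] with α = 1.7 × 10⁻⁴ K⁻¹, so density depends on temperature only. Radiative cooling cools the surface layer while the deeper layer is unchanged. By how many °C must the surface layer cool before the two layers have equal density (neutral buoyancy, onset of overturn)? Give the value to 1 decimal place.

11.3 °C

With temperature the only control, equal density requires T_surf′ = T_deep.
T_surf′ = 9.5 °C.
Cooling required: 20.8 − 9.5 = 11.3 °C.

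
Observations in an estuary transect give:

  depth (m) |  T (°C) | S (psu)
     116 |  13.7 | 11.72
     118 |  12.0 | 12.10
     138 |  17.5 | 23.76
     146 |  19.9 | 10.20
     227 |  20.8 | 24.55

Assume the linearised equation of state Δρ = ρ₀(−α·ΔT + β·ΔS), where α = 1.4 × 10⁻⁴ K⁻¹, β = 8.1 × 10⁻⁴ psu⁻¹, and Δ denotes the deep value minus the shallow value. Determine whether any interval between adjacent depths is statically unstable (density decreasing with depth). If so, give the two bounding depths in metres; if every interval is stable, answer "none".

Evaluate Δρ/ρ₀ = −αΔT + βΔS across each adjacent pair:
  116–118 m: −αΔT+βΔS = −(1.4 × 10⁻⁴)(-1.7)+(8.1 × 10⁻⁴)(+0.38) = 5.5 × 10⁻⁴ → stable
  118–138 m: −αΔT+βΔS = −(1.4 × 10⁻⁴)(+5.5)+(8.1 × 10⁻⁴)(+11.66) = 8.7 × 10⁻³ → stable
  138–146 m: −αΔT+βΔS = −(1.4 × 10⁻⁴)(+2.4)+(8.1 × 10⁻⁴)(-13.56) = -0.011 → UNSTABLE
  146–227 m: −αΔT+βΔS = −(1.4 × 10⁻⁴)(+0.9)+(8.1 × 10⁻⁴)(+14.35) = 0.011 → stable
The 138–146 m interval has Δρ < 0: lighter water underlies denser water.

138–146 m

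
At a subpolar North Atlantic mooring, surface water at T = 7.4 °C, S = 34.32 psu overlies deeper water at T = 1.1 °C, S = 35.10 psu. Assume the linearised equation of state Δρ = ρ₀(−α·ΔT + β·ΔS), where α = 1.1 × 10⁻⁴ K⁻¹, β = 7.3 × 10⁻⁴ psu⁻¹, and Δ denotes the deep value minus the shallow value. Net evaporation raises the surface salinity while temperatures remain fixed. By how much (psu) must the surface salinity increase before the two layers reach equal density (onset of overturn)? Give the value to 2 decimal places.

1.73 psu

Neutral buoyancy requires −α(T_deep − T_surf) + β(S_deep − S_surf′) = 0.
S_surf′ = S_deep − (α/β)·ΔT = 35.10 − (1.1 × 10⁻⁴/7.3 × 10⁻⁴)·(-6.3) = 36.0493 psu.
Increase required: 36.0493 − 34.32 = 1.7293 psu.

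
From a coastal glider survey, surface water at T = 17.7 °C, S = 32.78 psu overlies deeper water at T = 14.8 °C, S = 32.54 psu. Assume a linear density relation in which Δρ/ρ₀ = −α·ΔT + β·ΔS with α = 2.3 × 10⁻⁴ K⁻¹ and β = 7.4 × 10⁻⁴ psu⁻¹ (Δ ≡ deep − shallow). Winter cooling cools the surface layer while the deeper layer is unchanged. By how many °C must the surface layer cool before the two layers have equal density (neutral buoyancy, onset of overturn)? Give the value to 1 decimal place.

2.1 °C

Neutral buoyancy requires Δρ = 0, i.e. −α(T_deep − T_surf′) + β(S_deep − S_surf) = 0.
T_surf′ = T_deep − (β/α)·ΔS = 14.8 − (7.4 × 10⁻⁴/2.3 × 10⁻⁴)·(-0.24) = 15.572 °C.
Cooling required: 17.7 − (15.572) = 2.128 °C.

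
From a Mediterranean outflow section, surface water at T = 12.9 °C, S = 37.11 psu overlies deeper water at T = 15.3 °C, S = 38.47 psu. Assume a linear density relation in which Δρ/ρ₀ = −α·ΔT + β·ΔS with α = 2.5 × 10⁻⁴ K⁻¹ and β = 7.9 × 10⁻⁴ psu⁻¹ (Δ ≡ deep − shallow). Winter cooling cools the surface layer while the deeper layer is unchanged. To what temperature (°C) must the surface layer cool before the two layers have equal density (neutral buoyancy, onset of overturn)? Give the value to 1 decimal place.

11.0 °C

Neutral buoyancy requires Δρ = 0, i.e. −α(T_deep − T_surf′) + β(S_deep − S_surf) = 0.
T_surf′ = T_deep − (β/α)·ΔS = 15.3 − (7.9 × 10⁻⁴/2.5 × 10⁻⁴)·(+1.36) = 11.002 °C.
Cooling required: 12.9 − (11.002) = 1.898 °C.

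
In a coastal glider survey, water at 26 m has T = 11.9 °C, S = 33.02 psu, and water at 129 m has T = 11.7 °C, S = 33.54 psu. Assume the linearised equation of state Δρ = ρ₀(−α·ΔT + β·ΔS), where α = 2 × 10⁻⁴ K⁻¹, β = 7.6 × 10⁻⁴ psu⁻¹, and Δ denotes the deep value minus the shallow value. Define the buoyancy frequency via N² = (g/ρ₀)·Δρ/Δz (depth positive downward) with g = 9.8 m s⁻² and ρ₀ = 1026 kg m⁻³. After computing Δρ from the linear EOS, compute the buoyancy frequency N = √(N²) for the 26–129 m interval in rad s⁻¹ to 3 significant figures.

6.43 × 10⁻³ rad s⁻¹

ΔT = -0.2 K, ΔS = +0.52 psu (deep − shallow).
Δρ/ρ₀ = −αΔT + βΔS = 4.00 × 10⁻⁵ + 3.952 × 10⁻⁴ = 4.352 × 10⁻⁴, so Δρ ≈ 0.4465 kg m⁻³.
N² = (g/ρ₀)·Δρ/Δz = g·(Δρ/ρ₀)/Δz = 9.8 × 4.352 × 10⁻⁴ / 103 = 4.1407 × 10⁻⁵ s⁻².
N = √(4.1407 × 10⁻⁵) = 6.4348 × 10⁻³ rad s⁻¹ ≈ 6.43 × 10⁻³ rad s⁻¹.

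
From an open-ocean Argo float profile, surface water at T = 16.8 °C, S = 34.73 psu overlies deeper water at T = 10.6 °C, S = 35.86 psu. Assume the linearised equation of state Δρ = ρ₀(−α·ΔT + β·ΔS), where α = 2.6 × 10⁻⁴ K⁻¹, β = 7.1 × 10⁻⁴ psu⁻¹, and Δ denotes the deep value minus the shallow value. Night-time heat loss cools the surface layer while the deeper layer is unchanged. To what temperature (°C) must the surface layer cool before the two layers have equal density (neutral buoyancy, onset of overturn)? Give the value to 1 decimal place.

7.5 °C

Neutral buoyancy requires Δρ = 0, i.e. −α(T_deep − T_surf′) + β(S_deep − S_surf) = 0.
T_surf′ = T_deep − (β/α)·ΔS = 10.6 − (7.1 × 10⁻⁴/2.6 × 10⁻⁴)·(+1.13) = 7.514 °C.
Cooling required: 16.8 − (7.514) = 9.286 °C.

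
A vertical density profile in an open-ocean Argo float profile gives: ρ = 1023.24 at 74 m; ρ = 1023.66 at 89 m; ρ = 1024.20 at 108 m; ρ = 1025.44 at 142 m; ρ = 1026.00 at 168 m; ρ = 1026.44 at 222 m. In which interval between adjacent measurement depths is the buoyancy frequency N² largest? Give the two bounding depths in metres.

Compute the density gradient over each adjacent pair:
  74–89 m: Δρ/Δz = 0.42/15 = 0.028 kg m⁻⁴
  89–108 m: Δρ/Δz = 0.54/19 = 0.028 kg m⁻⁴
  108–142 m: Δρ/Δz = 1.24/34 = 0.036 kg m⁻⁴
  142–168 m: Δρ/Δz = 0.56/26 = 0.022 kg m⁻⁴
  168–222 m: Δρ/Δz = 0.44/54 = 8.1 × 10⁻³ kg m⁻⁴
The largest gradient is in the 108–142 m interval — the pycnocline.

108–142 m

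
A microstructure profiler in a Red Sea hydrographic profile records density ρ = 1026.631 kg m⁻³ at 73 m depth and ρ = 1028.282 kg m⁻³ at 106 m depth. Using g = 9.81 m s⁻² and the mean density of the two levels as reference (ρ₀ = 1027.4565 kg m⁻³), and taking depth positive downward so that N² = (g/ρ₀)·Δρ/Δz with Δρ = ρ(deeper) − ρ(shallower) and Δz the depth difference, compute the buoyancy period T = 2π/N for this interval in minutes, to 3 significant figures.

4.79 min

Δρ = 1028.282 − 1026.631 = 1.651 kg m⁻³ over Δz = 106 − 73 = 33 m.
N² = (9.81/1027.4565) × (1.651/33) = 4.7768 × 10⁻⁴ s⁻².
N = √(4.7768 × 10⁻⁴) = 0.021856 rad s⁻¹, so T = 2π/N = 287.48 s = 4.7913 min ≈ 4.79 min.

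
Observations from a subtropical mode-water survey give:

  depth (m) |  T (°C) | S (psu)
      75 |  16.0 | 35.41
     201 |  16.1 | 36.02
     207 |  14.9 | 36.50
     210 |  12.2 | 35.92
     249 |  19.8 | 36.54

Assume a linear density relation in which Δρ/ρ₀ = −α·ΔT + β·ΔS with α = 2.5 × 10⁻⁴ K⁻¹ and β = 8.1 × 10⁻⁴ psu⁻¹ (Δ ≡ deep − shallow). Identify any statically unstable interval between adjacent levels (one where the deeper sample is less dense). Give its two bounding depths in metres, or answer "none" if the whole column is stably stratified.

Evaluate Δρ/ρ₀ = −αΔT + βΔS across each adjacent pair:
  75–201 m: −αΔT+βΔS = −(2.5 × 10⁻⁴)(+0.1)+(8.1 × 10⁻⁴)(+0.61) = 4.7 × 10⁻⁴ → stable
  201–207 m: −αΔT+βΔS = −(2.5 × 10⁻⁴)(-1.2)+(8.1 × 10⁻⁴)(+0.48) = 6.9 × 10⁻⁴ → stable
  207–210 m: −αΔT+βΔS = −(2.5 × 10⁻⁴)(-2.7)+(8.1 × 10⁻⁴)(-0.58) = 2.1 × 10⁻⁴ → stable
  210–249 m: −αΔT+βΔS = −(2.5 × 10⁻⁴)(+7.6)+(8.1 × 10⁻⁴)(+0.62) = -1.4 × 10⁻³ → UNSTABLE
The 210–249 m interval has Δρ < 0: lighter water underlies denser water.

210–249 m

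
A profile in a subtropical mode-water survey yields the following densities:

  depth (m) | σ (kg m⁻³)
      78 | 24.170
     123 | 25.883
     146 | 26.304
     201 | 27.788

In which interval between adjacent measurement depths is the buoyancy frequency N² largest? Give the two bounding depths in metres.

78–123 m

Compute the density gradient over each adjacent pair:
  78–123 m: Δρ/Δz = 1.713/45 = 0.038 kg m⁻⁴
  123–146 m: Δρ/Δz = 0.421/23 = 0.018 kg m⁻⁴
  146–201 m: Δρ/Δz = 1.484/55 = 0.027 kg m⁻⁴
The largest gradient is in the 78–123 m interval — the pycnocline.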